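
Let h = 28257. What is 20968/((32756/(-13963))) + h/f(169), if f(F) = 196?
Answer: -14114636443/1605044 ≈ -8793.9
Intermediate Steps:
20968/((32756/(-13963))) + h/f(169) = 20968/((32756/(-13963))) + 28257/196 = 20968/((32756*(-1/13963))) + 28257*(1/196) = 20968/(-32756/13963) + 28257/196 = 20968*(-13963/32756) + 28257/196 = -73194046/8189 + 28257/196 = -14114636443/1605044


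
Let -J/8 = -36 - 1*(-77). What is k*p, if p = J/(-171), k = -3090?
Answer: -337840/57 ≈ -5927.0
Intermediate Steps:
J = -328 (J = -8*(-36 - 1*(-77)) = -8*(-36 + 77) = -8*41 = -328)
p = 328/171 (p = -328/(-171) = -328*(-1/171) = 328/171 ≈ 1.9181)
k*p = -3090*328/171 = -337840/57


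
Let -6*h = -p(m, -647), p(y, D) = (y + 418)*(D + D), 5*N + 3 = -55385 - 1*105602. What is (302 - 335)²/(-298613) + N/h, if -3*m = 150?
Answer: 14292468789/35549280424 ≈ 0.40205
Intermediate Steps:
m = -50 (m = -⅓*150 = -50)
N = -32198 (N = -⅗ + (-55385 - 1*105602)/5 = -⅗ + (-55385 - 105602)/5 = -⅗ + (⅕)*(-160987) = -⅗ - 160987/5 = -32198)
p(y, D) = 2*D*(418 + y) (p(y, D) = (418 + y)*(2*D) = 2*D*(418 + y))
h = -238096/3 (h = -(-1)*2*(-647)*(418 - 50)/6 = -(-1)*2*(-647)*368/6 = -(-1)*(-476192)/6 = -⅙*476192 = -238096/3 ≈ -79365.)
(302 - 335)²/(-298613) + N/h = (302 - 335)²/(-298613) - 32198/(-238096/3) = (-33)²*(-1/298613) - 32198*(-3/238096) = 1089*(-1/298613) + 48297/119048 = -1089/298613 + 48297/119048 = 14292468789/35549280424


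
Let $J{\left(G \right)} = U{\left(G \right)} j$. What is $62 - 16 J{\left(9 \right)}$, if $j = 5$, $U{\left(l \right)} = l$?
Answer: $-658$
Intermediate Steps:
$J{\left(G \right)} = 5 G$ ($J{\left(G \right)} = G 5 = 5 G$)
$62 - 16 J{\left(9 \right)} = 62 - 16 \cdot 5 \cdot 9 = 62 - 720 = -658$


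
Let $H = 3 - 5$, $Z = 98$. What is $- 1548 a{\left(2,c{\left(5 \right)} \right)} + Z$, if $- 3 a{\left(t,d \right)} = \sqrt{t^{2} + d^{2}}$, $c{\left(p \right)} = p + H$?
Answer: $98 + 516 \sqrt{13} \approx 1958.5$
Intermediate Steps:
$H = -2$
$c{\left(p \right)} = -2 + p$ ($c{\left(p \right)} = p - 2 = -2 + p$)
$a{\left(t,d \right)} = - \frac{\sqrt{d^{2} + t^{2}}}{3}$ ($a{\left(t,d \right)} = - \frac{\sqrt{t^{2} + d^{2}}}{3} = - \frac{\sqrt{d^{2} + t^{2}}}{3}$)
$- 1548 a{\left(2,c{\left(5 \right)} \right)} + Z = - 1548 \left(- \frac{\sqrt{\left(-2 + 5\right)^{2} + 2^{2}}}{3}\right) + 98 = - 1548 \left(- \frac{\sqrt{3^{2} + 4}}{3}\right) + 98 = - 1548 \left(- \frac{\sqrt{9 + 4}}{3}\right) + 98 = - 1548 \left(- \frac{\sqrt{13}}{3}\right) + 98 = 516 \sqrt{13} + 98 = 98 + 516 \sqrt{13}$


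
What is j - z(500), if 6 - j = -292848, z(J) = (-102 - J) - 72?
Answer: 293528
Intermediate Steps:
z(J) = -174 - J
j = 292854 (j = 6 - 1*(-292848) = 6 + 292848 = 292854)
j - z(500) = 292854 - (-174 - 1*500) = 292854 - (-174 - 500) = 292854 - 1*(-674) = 292854 + 674 = 293528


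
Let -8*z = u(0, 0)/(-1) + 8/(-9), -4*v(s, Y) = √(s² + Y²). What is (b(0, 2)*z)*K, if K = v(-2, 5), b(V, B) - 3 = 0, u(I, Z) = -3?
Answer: 19*√29/96 ≈ 1.0658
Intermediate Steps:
v(s, Y) = -√(Y² + s²)/4 (v(s, Y) = -√(s² + Y²)/4 = -√(Y² + s²)/4)
z = -19/72 (z = -(-3/(-1) + 8/(-9))/8 = -(-3*(-1) + 8*(-⅑))/8 = -(3 - 8/9)/8 = -⅛*19/9 = -19/72 ≈ -0.26389)
b(V, B) = 3 (b(V, B) = 3 + 0 = 3)
K = -√29/4 (K = -√(5² + (-2)²)/4 = -√(25 + 4)/4 = -√29/4 ≈ -1.3463)
(b(0, 2)*z)*K = (3*(-19/72))*(-√29/4) = -(-19)*√29/96 = 19*√29/96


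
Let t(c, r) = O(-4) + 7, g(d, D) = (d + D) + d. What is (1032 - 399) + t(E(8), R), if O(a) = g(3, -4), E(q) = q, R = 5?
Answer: 642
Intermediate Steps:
g(d, D) = D + 2*d (g(d, D) = (D + d) + d = D + 2*d)
O(a) = 2 (O(a) = -4 + 2*3 = -4 + 6 = 2)
t(c, r) = 9 (t(c, r) = 2 + 7 = 9)
(1032 - 399) + t(E(8), R) = (1032 - 399) + 9 = 633 + 9 = 642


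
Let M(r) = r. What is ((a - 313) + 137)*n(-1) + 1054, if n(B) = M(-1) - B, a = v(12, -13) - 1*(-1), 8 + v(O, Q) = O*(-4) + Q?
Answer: 1054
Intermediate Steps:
v(O, Q) = -8 + Q - 4*O (v(O, Q) = -8 + (O*(-4) + Q) = -8 + (-4*O + Q) = -8 + (Q - 4*O) = -8 + Q - 4*O)
a = -68 (a = (-8 - 13 - 4*12) - 1*(-1) = (-8 - 13 - 48) + 1 = -69 + 1 = -68)
n(B) = -1 - B
((a - 313) + 137)*n(-1) + 1054 = ((-68 - 313) + 137)*(-1 - 1*(-1)) + 1054 = (-381 + 137)*(-1 + 1) + 1054 = -244*0 + 1054 = 0 + 1054 = 1054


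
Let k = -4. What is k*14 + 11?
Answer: -45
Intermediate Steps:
k*14 + 11 = -4*14 + 11 = -56 + 11 = -45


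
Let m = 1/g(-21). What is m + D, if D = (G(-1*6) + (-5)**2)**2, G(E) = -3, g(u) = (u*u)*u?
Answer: 4482323/9261 ≈ 484.00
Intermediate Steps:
g(u) = u**3 (g(u) = u**2*u = u**3)
m = -1/9261 (m = 1/((-21)**3) = 1/(-9261) = -1/9261 ≈ -0.00010798)
D = 484 (D = (-3 + (-5)**2)**2 = (-3 + 25)**2 = 22**2 = 484)
m + D = -1/9261 + 484 = 4482323/9261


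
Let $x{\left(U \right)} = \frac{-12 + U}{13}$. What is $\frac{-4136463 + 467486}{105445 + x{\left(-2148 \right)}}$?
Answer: $- \frac{47696701}{1368625} \approx -34.85$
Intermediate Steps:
$x{\left(U \right)} = - \frac{12}{13} + \frac{U}{13}$ ($x{\left(U \right)} = \left(-12 + U\right) \frac{1}{13} = - \frac{12}{13} + \frac{U}{13}$)
$\frac{-4136463 + 467486}{105445 + x{\left(-2148 \right)}} = \frac{-4136463 + 467486}{105445 + \left(- \frac{12}{13} + \frac{1}{13} \left(-2148\right)\right)} = - \frac{3668977}{105445 - \frac{2160}{13}} = - \frac{3668977}{\frac{1368625}{13}} = \left(-3668977\right) \frac{13}{1368625} = - \frac{47696701}{1368625}$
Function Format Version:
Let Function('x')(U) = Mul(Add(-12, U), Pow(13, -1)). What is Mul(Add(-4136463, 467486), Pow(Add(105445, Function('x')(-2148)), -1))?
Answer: Rational(-47696701, 1368625) ≈ -34.850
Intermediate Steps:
Function('x')(U) = Add(Rational(-12, 13), Mul(Rational(1, 13), U)) (Function('x')(U) = Mul(Add(-12, U), Rational(1, 13)) = Add(Rational(-12, 13), Mul(Rational(1, 13), U)))
Mul(Add(-4136463, 467486), Pow(Add(105445, Function('x')(-2148)), -1)) = Mul(Add(-4136463, 467486), Pow(Add(105445, Add(Rational(-12, 13), Mul(Rational(1, 13), -2148))), -1)) = Mul(-3668977, Pow(Add(105445, Add(Rational(-12, 13), Rational(-2148, 13))), -1)) = Mul(-3668977, Pow(Add(105445, Rational(-2160, 13)), -1)) = Mul(-3668977, Pow(Rational(1368625, 13), -1)) = Mul(-3668977, Rational(13, 1368625)) = Rational(-47696701, 1368625)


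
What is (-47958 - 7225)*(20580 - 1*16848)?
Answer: -205942956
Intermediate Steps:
(-47958 - 7225)*(20580 - 1*16848) = -55183*(20580 - 16848) = -55183*3732 = -205942956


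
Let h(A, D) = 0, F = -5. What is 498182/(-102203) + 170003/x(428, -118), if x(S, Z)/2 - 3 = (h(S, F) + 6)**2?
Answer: 17335958413/7971834 ≈ 2174.7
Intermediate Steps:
x(S, Z) = 78 (x(S, Z) = 6 + 2*(0 + 6)**2 = 6 + 2*6**2 = 6 + 2*36 = 6 + 72 = 78)
498182/(-102203) + 170003/x(428, -118) = 498182/(-102203) + 170003/78 = 498182*(-1/102203) + 170003*(1/78) = -498182/102203 + 170003/78 = 17335958413/7971834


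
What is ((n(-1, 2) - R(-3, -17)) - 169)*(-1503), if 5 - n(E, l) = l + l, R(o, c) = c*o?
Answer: 329157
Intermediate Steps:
n(E, l) = 5 - 2*l (n(E, l) = 5 - (l + l) = 5 - 2*l)
((n(-1, 2) - R(-3, -17)) - 169)*(-1503) = (((5 - 2*2) - (-17)*(-3)) - 169)*(-1503) = (((5 - 4) - 1*51) - 169)*(-1503) = ((1 - 51) - 169)*(-1503) = (-50 - 169)*(-1503) = -219*(-1503) = 329157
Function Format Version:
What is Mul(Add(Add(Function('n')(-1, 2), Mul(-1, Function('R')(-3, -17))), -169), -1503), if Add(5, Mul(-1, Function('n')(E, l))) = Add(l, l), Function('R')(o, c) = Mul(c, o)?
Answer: 329157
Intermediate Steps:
Function('n')(E, l) = Add(5, Mul(-2, l)) (Function('n')(E, l) = Add(5, Mul(-1, Add(l, l))) = Add(5, Mul(-1, Mul(2, l))) = Add(5, Mul(-2, l)))
Mul(Add(Add(Function('n')(-1, 2), Mul(-1, Function('R')(-3, -17))), -169), -1503) = Mul(Add(Add(Add(5, Mul(-2, 2)), Mul(-1, Mul(-17, -3))), -169), -1503) = Mul(Add(Add(Add(5, -4), Mul(-1, 51)), -169), -1503) = Mul(Add(Add(1, -51), -169), -1503) = Mul(Add(-50, -169), -1503) = Mul(-219, -1503) = 329157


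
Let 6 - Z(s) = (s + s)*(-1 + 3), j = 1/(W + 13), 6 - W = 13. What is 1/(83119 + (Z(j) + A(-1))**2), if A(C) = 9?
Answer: 9/749920 ≈ 1.2001e-5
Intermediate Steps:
W = -7 (W = 6 - 1*13 = 6 - 13 = -7)
j = 1/6 (j = 1/(-7 + 13) = 1/6 ≈ 0.16667)
Z(s) = 6 - 4*s (Z(s) = 6 - (s + s)*(-1 + 3) = 6 - 2*s*2 = 6 - 4*s)
1/(83119 + (Z(j) + A(-1))**2) = 1/(83119 + ((6 - 4*1/6) + 9)**2) = 1/(83119 + ((6 - 2/3) + 9)**2) = 1/(83119 + (16/3 + 9)**2) = 1/(83119 + (43/3)**2) = 1/(83119 + 1849/9) = 1/(749920/9) = 9/749920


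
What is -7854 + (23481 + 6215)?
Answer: 21842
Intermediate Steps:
-7854 + (23481 + 6215) = -7854 + 29696 = 21842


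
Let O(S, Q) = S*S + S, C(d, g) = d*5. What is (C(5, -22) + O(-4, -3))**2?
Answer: 1369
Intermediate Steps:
C(d, g) = 5*d
O(S, Q) = S + S**2 (O(S, Q) = S**2 + S = S + S**2)
(C(5, -22) + O(-4, -3))**2 = (5*5 - 4*(1 - 4))**2 = (25 - 4*(-3))**2 = (25 + 12)**2 = 37**2 = 1369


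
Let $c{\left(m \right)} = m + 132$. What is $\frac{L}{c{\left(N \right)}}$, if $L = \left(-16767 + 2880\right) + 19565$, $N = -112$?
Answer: $\frac{2839}{10} \approx 283.9$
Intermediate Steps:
$c{\left(m \right)} = 132 + m$
$L = 5678$ ($L = -13887 + 19565 = 5678$)
$\frac{L}{c{\left(N \right)}} = \frac{5678}{132 - 112} = \frac{5678}{20} = 5678 \cdot \frac{1}{20} = \frac{2839}{10}$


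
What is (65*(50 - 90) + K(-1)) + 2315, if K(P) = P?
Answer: -286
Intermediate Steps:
(65*(50 - 90) + K(-1)) + 2315 = (65*(50 - 90) - 1) + 2315 = (65*(-40) - 1) + 2315 = (-2600 - 1) + 2315 = -2601 + 2315 = -286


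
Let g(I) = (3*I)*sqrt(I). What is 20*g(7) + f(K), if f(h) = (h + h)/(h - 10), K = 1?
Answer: -2/9 + 420*sqrt(7) ≈ 1111.0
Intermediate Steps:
f(h) = 2*h/(-10 + h) (f(h) = (2*h)/(-10 + h) = 2*h/(-10 + h))
g(I) = 3*I**(3/2)
20*g(7) + f(K) = 20*(3*7**(3/2)) + 2*1/(-10 + 1) = 20*(3*(7*sqrt(7))) + 2*1/(-9) = 20*(21*sqrt(7)) + 2*1*(-1/9) = 420*sqrt(7) - 2/9 = -2/9 + 420*sqrt(7)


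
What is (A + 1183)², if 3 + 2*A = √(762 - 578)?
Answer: 5583953/4 + 2363*√46 ≈ 1.4120e+6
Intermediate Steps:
A = -3/2 + √46 (A = -3/2 + √(762 - 578)/2 = -3/2 + √184/2 = -3/2 + (2*√46)/2 = -3/2 + √46 ≈ 5.2823)
(A + 1183)² = ((-3/2 + √46) + 1183)² = (2363/2 + √46)²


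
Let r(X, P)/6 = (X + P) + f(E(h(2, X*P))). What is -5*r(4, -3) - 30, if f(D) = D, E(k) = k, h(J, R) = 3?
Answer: -150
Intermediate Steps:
r(X, P) = 18 + 6*P + 6*X (r(X, P) = 6*((X + P) + 3) = 6*((P + X) + 3) = 6*(3 + P + X) = 18 + 6*P + 6*X)
-5*r(4, -3) - 30 = -5*(18 + 6*(-3) + 6*4) - 30 = -5*(18 - 18 + 24) - 30 = -5*24 - 30 = -120 - 30 = -150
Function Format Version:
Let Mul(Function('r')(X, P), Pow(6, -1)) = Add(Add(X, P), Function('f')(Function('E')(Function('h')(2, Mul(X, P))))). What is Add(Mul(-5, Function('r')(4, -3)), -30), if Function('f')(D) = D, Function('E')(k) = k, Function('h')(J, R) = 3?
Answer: -150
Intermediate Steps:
Function('r')(X, P) = Add(18, Mul(6, P), Mul(6, X)) (Function('r')(X, P) = Mul(6, Add(Add(X, P), 3)) = Mul(6, Add(Add(P, X), 3)) = Mul(6, Add(3, P, X)) = Add(18, Mul(6, P), Mul(6, X)))
Add(Mul(-5, Function('r')(4, -3)), -30) = Add(Mul(-5, Add(18, Mul(6, -3), Mul(6, 4))), -30) = Add(Mul(-5, Add(18, -18, 24)), -30) = Add(Mul(-5, 24), -30) = Add(-120, -30) = -150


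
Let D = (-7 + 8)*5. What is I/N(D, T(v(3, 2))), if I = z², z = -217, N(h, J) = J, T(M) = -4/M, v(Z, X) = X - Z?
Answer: 47089/4 ≈ 11772.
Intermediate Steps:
D = 5 (D = 1*5 = 5)
I = 47089 (I = (-217)² = 47089)
I/N(D, T(v(3, 2))) = 47089/((-4/(2 - 1*3))) = 47089/((-4/(2 - 3))) = 47089/((-4/(-1))) = 47089/((-4*(-1))) = 47089/4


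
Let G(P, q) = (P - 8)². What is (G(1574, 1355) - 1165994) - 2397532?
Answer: -1111170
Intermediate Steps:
G(P, q) = (-8 + P)²
(G(1574, 1355) - 1165994) - 2397532 = ((-8 + 1574)² - 1165994) - 2397532 = (1566² - 1165994) - 2397532 = (2452356 - 1165994) - 2397532 = 1286362 - 2397532 = -1111170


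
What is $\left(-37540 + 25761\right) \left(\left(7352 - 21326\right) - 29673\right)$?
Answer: $514118013$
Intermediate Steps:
$\left(-37540 + 25761\right) \left(\left(7352 - 21326\right) - 29673\right) = - 11779 \left(-13974 - 29673\right) = \left(-11779\right) \left(-43647\right) = 514118013$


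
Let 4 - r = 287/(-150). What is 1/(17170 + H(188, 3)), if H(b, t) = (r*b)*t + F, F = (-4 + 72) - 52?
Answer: 25/513028 ≈ 4.8730e-5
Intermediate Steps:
r = 887/150 (r = 4 - 287/(-150) = 4 - 287*(-1)/150 = 4 - 1*(-287/150) = 4 + 287/150 = 887/150 ≈ 5.9133)
F = 16 (F = 68 - 52 = 16)
H(b, t) = 16 + 887*b*t/150 (H(b, t) = (887*b/150)*t + 16 = 887*b*t/150 + 16 = 16 + 887*b*t/150)
1/(17170 + H(188, 3)) = 1/(17170 + (16 + (887/150)*188*3)) = 1/(17170 + (16 + 83378/25)) = 1/(17170 + 83778/25) = 1/(513028/25) = 25/513028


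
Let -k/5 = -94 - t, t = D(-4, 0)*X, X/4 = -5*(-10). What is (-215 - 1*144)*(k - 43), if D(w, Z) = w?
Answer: 1282707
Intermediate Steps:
X = 200 (X = 4*(-5*(-10)) = 4*50 = 200)
t = -800 (t = -4*200 = -800)
k = -3530 (k = -5*(-94 - 1*(-800)) = -5*(-94 + 800) = -5*706 = -3530)
(-215 - 1*144)*(k - 43) = (-215 - 1*144)*(-3530 - 43) = (-215 - 144)*(-3573) = -359*(-3573) = 1282707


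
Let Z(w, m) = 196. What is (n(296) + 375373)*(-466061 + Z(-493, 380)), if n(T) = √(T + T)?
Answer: -174873142645 - 1863460*√37 ≈ -1.7488e+11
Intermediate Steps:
n(T) = √2*√T (n(T) = √(2*T) = √2*√T)
(n(296) + 375373)*(-466061 + Z(-493, 380)) = (√2*√296 + 375373)*(-466061 + 196) = (√2*(2*√74) + 375373)*(-465865) = (4*√37 + 375373)*(-465865) = (375373 + 4*√37)*(-465865) = -174873142645 - 1863460*√37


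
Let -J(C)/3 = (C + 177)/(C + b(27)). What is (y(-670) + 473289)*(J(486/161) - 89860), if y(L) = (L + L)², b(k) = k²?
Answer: -2669861496482929/13095 ≈ -2.0388e+11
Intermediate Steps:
y(L) = 4*L² (y(L) = (2*L)² = 4*L²)
J(C) = -3*(177 + C)/(729 + C) (J(C) = -3*(C + 177)/(C + 27²) = -3*(177 + C)/(C + 729) = -3*(177 + C)/(729 + C))
(y(-670) + 473289)*(J(486/161) - 89860) = (4*(-670)² + 473289)*(3*(-177 - 486/161)/(729 + 486/161) - 89860) = (4*448900 + 473289)*(3*(-177 - 486/161)/(729 + 486*(1/161)) - 89860) = (1795600 + 473289)*(3*(-177 - 1*486/161)/(729 + 486/161) - 89860) = 2268889*(3*(-177 - 486/161)/(117855/161) - 89860) = 2268889*(3*(161/117855)*(-28983/161) - 89860) = 2268889*(-9661/13095 - 89860) = 2268889*(-1176726361/13095) = -2669861496482929/13095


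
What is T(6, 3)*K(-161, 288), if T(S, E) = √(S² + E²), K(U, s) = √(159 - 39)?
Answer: 30*√6 ≈ 73.485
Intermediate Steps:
K(U, s) = 2*√30 (K(U, s) = √120 = 2*√30)
T(S, E) = √(E² + S²)
T(6, 3)*K(-161, 288) = √(3² + 6²)*(2*√30) = √(9 + 36)*(2*√30) = √45*(2*√30) = (3*√5)*(2*√30) = 30*√6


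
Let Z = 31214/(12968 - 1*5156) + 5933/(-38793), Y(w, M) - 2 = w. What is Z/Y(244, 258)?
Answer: 194089351/12425087556 ≈ 0.015621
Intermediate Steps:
Y(w, M) = 2 + w
Z = 194089351/50508486 (Z = 31214/(12968 - 5156) + 5933*(-1/38793) = 31214/7812 - 5933/38793 = 31214*(1/7812) - 5933/38793 = 15607/3906 - 5933/38793 = 194089351/50508486 ≈ 3.8427)
Z/Y(244, 258) = 194089351/(50508486*(2 + 244)) = (194089351/50508486)/246 = (194089351/50508486)*(1/246) = 194089351/12425087556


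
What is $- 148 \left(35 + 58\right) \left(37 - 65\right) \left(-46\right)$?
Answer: $-17728032$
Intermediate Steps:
$- 148 \left(35 + 58\right) \left(37 - 65\right) \left(-46\right) = - 148 \cdot 93 \left(-28\right) \left(-46\right) = \left(-148\right) \left(-2604\right) \left(-46\right) = 385392 \left(-46\right) = -17728032$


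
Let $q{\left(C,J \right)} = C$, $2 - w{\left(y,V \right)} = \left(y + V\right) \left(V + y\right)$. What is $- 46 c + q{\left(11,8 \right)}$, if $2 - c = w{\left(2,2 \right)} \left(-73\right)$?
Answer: $46931$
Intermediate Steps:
$w{\left(y,V \right)} = 2 - \left(V + y\right)^{2}$ ($w{\left(y,V \right)} = 2 - \left(y + V\right) \left(V + y\right) = 2 - \left(V + y\right) \left(V + y\right) = 2 - \left(V + y\right)^{2}$)
$c = -1020$ ($c = 2 - \left(2 - \left(2 + 2\right)^{2}\right) \left(-73\right) = 2 - \left(2 - 4^{2}\right) \left(-73\right) = 2 - \left(2 - 16\right) \left(-73\right) = 2 - \left(-14\right) \left(-73\right) = 2 - 1022 = -1020$)
$- 46 c + q{\left(11,8 \right)} = \left(-46\right) \left(-1020\right) + 11 = 46920 + 11 = 46931$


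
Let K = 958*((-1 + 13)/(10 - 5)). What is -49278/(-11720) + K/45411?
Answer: 377451647/88702820 ≈ 4.2552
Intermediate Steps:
K = 11496/5 (K = 958*(12/5) = 11496/5 ≈ 2299.2)
-49278/(-11720) + K/45411 = -49278/(-11720) + (11496/5)/45411 = -49278*(-1/11720) + (11496/5)*(1/45411) = 24639/5860 + 3832/75685 = 377451647/88702820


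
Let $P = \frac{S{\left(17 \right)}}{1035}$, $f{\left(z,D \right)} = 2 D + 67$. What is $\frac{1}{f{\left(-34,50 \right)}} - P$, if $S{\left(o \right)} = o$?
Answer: $- \frac{1804}{172845} \approx -0.010437$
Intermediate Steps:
$f{\left(z,D \right)} = 67 + 2 D$
$P = \frac{17}{1035} \approx 0.016425$
$\frac{1}{f{\left(-34,50 \right)}} - P = \frac{1}{67 + 2 \cdot 50} - \frac{17}{1035} = \frac{1}{67 + 100} - \frac{17}{1035} = \frac{1}{167} - \frac{17}{1035} = - \frac{1804}{172845}$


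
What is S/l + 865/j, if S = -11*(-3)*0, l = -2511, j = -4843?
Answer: -865/4843 ≈ -0.17861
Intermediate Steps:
S = 0 (S = 33*0 = 0)
S/l + 865/j = 0/(-2511) + 865/(-4843) = 0*(-1/2511) + 865*(-1/4843) = 0 - 865/4843 = -865/4843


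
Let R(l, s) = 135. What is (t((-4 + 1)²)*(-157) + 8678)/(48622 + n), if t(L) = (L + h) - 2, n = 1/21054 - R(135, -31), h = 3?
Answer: 149651832/1020845299 ≈ 0.14660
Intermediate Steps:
n = -2842289/21054 (n = 1/21054 - 1*135 = 1/21054 - 135 = -2842289/21054 ≈ -135.00)
t(L) = 1 + L (t(L) = (L + 3) - 2 = (3 + L) - 2 = 1 + L)
(t((-4 + 1)²)*(-157) + 8678)/(48622 + n) = ((1 + (-4 + 1)²)*(-157) + 8678)/(48622 - 2842289/21054) = ((1 + (-3)²)*(-157) + 8678)/(1020845299/21054) = ((1 + 9)*(-157) + 8678)*(21054/1020845299) = (10*(-157) + 8678)*(21054/1020845299) = (-1570 + 8678)*(21054/1020845299) = 7108*(21054/1020845299) = 149651832/1020845299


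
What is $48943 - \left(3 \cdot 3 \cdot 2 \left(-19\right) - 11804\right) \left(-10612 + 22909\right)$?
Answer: $149408305$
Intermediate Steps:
$48943 - \left(3 \cdot 3 \cdot 2 \left(-19\right) - 11804\right) \left(-10612 + 22909\right) = 48943 - \left(9 \cdot 2 \left(-19\right) - 11804\right) 12297 = 48943 - \left(18 \left(-19\right) - 11804\right) 12297 = 48943 - \left(-342 - 11804\right) 12297 = 48943 - \left(-12146\right) 12297 = 48943 - -149359362 = 48943 + 149359362 = 149408305$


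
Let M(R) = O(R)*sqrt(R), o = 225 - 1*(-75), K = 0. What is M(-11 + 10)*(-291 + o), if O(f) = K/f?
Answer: 0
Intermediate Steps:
o = 300 (o = 225 + 75 = 300)
O(f) = 0 (O(f) = 0/f = 0)
M(R) = 0 (M(R) = 0*sqrt(R) = 0)
M(-11 + 10)*(-291 + o) = 0*(-291 + 300) = 0*9 = 0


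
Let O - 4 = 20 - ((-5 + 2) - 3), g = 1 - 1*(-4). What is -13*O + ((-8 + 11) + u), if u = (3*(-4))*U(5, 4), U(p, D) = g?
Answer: -447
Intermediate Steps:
g = 5 (g = 1 + 4 = 5)
U(p, D) = 5
u = -60 (u = (3*(-4))*5 = -12*5 = -60)
O = 30 (O = 4 + (20 - ((-5 + 2) - 3)) = 4 + (20 - (-3 - 3)) = 4 + (20 - 1*(-6)) = 4 + (20 + 6) = 4 + 26 = 30)
-13*O + ((-8 + 11) + u) = -13*30 + ((-8 + 11) - 60) = -390 + (3 - 60) = -390 - 57 = -447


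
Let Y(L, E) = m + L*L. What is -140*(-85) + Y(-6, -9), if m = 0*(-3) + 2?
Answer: 11938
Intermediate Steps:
m = 2 (m = 0 + 2 = 2)
Y(L, E) = 2 + L² (Y(L, E) = 2 + L*L = 2 + L²)
-140*(-85) + Y(-6, -9) = -140*(-85) + (2 + (-6)²) = 11900 + (2 + 36) = 11900 + 38 = 11938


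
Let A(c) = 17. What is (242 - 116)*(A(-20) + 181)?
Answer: 24948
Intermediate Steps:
(242 - 116)*(A(-20) + 181) = (242 - 116)*(17 + 181) = 126*198 = 24948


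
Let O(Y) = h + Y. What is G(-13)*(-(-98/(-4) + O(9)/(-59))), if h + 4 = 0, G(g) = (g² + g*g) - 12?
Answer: -469603/59 ≈ -7959.4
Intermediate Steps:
G(g) = -12 + 2*g² (G(g) = (g² + g²) - 12 = 2*g² - 12 = -12 + 2*g²)
h = -4 (h = -4 + 0 = -4)
O(Y) = -4 + Y
G(-13)*(-(-98/(-4) + O(9)/(-59))) = (-12 + 2*(-13)²)*(-(-98/(-4) + (-4 + 9)/(-59))) = (-12 + 2*169)*(-(-98*(-¼) + 5*(-1/59))) = (-12 + 338)*(-(49/2 - 5/59)) = 326*(-1*2881/118) = 326*(-2881/118) = -469603/59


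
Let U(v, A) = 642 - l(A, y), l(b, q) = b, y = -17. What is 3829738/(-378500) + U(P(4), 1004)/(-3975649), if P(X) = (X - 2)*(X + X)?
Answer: -7612778516481/752391573250 ≈ -10.118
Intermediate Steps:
P(X) = 2*X*(-2 + X) (P(X) = (-2 + X)*(2*X) = 2*X*(-2 + X))
U(v, A) = 642 - A
3829738/(-378500) + U(P(4), 1004)/(-3975649) = 3829738/(-378500) + (642 - 1*1004)/(-3975649) = 3829738*(-1/378500) + (642 - 1004)*(-1/3975649) = -1914869/189250 - 362*(-1/3975649) = -1914869/189250 + 362/3975649 = -7612778516481/752391573250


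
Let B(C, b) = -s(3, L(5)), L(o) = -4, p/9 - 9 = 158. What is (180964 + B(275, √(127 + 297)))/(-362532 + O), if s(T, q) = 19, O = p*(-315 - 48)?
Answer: -60315/302707 ≈ -0.19925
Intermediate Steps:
p = 1503 (p = 81 + 9*158 = 81 + 1422 = 1503)
O = -545589 (O = 1503*(-315 - 48) = 1503*(-363) = -545589)
B(C, b) = -19 (B(C, b) = -1*19 = -19)
(180964 + B(275, √(127 + 297)))/(-362532 + O) = (180964 - 19)/(-362532 - 545589) = 180945/(-908121) = 180945*(-1/908121) = -60315/302707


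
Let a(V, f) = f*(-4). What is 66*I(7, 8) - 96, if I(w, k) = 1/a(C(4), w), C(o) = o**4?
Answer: -1377/14 ≈ -98.357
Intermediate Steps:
a(V, f) = -4*f
I(w, k) = -1/(4*w) (I(w, k) = 1/(-4*w) = -1/(4*w))
66*I(7, 8) - 96 = 66*(-1/4/7) - 96 = 66*(-1/4*1/7) - 96 = 66*(-1/28) - 96 = -33/14 - 96 = -1377/14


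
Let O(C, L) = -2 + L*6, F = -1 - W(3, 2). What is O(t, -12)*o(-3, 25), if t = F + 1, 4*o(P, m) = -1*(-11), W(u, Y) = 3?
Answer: -407/2 ≈ -203.50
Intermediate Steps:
F = -4 (F = -1 - 1*3 = -1 - 3 = -4)
o(P, m) = 11/4 (o(P, m) = (-1*(-11))/4 = (1/4)*11 = 11/4)
t = -3 (t = -4 + 1 = -3)
O(C, L) = -2 + 6*L
O(t, -12)*o(-3, 25) = (-2 + 6*(-12))*(11/4) = (-2 - 72)*(11/4) = -74*11/4 = -407/2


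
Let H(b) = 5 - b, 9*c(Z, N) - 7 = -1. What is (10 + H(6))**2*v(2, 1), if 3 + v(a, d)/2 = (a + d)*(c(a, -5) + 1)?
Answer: 324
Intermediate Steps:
c(Z, N) = 2/3 (c(Z, N) = 7/9 + (1/9)*(-1) = 7/9 - 1/9 = 2/3)
v(a, d) = -6 + 10*a/3 + 10*d/3 (v(a, d) = -6 + 2*((a + d)*(2/3 + 1)) = -6 + 2*((a + d)*(5/3)) = -6 + 2*(5*a/3 + 5*d/3) = -6 + (10*a/3 + 10*d/3) = -6 + 10*a/3 + 10*d/3)
(10 + H(6))**2*v(2, 1) = (10 + (5 - 1*6))**2*(-6 + (10/3)*2 + (10/3)*1) = (10 + (5 - 6))**2*(-6 + 20/3 + 10/3) = (10 - 1)**2*4 = 9**2*4 = 81*4 = 324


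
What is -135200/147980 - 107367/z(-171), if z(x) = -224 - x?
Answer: 794050153/392147 ≈ 2024.9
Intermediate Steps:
-135200/147980 - 107367/z(-171) = -135200/147980 - 107367/(-224 - 1*(-171)) = -135200*1/147980 - 107367/(-224 + 171) = -6760/7399 - 107367/(-53) = -6760/7399 - 107367*(-1/53) = -6760/7399 + 107367/53 = 794050153/392147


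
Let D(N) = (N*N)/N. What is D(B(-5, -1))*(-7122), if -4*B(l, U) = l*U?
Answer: 17805/2 ≈ 8902.5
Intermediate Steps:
B(l, U) = -U*l/4 (B(l, U) = -l*U/4 = -U*l/4)
D(N) = N (D(N) = N**2/N = N)
D(B(-5, -1))*(-7122) = -1/4*(-1)*(-5)*(-7122) = -5/4*(-7122) = 17805/2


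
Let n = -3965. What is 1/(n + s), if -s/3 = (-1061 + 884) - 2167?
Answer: 1/3067 ≈ 0.00032605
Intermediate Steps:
s = 7032 (s = -3*((-1061 + 884) - 2167) = -3*(-177 - 2167) = -3*(-2344) = 7032)
1/(n + s) = 1/(-3965 + 7032) = 1/3067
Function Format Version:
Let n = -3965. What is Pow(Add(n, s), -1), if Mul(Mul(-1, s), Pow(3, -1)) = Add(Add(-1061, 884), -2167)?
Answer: Rational(1, 3067) ≈ 0.00032605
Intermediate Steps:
s = 7032 (s = Mul(-3, Add(Add(-1061, 884), -2167)) = Mul(-3, Add(-177, -2167)) = Mul(-3, -2344) = 7032)
Pow(Add(n, s), -1) = Pow(Add(-3965, 7032), -1) = Pow(3067, -1) = Rational(1, 3067)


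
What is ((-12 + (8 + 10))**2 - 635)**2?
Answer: 358801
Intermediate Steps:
((-12 + (8 + 10))**2 - 635)**2 = ((-12 + 18)**2 - 635)**2 = (6**2 - 635)**2 = (36 - 635)**2 = (-599)**2 = 358801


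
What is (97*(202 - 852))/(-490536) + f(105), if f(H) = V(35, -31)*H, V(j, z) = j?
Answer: 901391425/245268 ≈ 3675.1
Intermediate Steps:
f(H) = 35*H
(97*(202 - 852))/(-490536) + f(105) = (97*(202 - 852))/(-490536) + 35*105 = (97*(-650))*(-1/490536) + 3675 = -63050*(-1/490536) + 3675 = 31525/245268 + 3675 = 901391425/245268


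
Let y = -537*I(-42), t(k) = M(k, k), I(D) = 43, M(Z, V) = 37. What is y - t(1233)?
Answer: -23128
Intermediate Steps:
t(k) = 37
y = -23091 (y = -537*43 = -23091)
y - t(1233) = -23091 - 1*37 = -23091 - 37 = -23128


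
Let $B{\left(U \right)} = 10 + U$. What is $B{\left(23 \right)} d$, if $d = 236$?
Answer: $7788$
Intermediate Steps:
$B{\left(23 \right)} d = \left(10 + 23\right) 236 = 33 \cdot 236 = 7788$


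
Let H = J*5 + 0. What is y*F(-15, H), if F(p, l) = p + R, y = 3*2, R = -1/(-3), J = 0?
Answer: -88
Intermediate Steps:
R = ⅓ (R = -1*(-⅓) = ⅓ ≈ 0.33333)
H = 0 (H = 0*5 + 0 = 0 + 0 = 0)
y = 6
F(p, l) = ⅓ + p (F(p, l) = p + ⅓ = ⅓ + p)
y*F(-15, H) = 6*(⅓ - 15) = 6*(-44/3) = -88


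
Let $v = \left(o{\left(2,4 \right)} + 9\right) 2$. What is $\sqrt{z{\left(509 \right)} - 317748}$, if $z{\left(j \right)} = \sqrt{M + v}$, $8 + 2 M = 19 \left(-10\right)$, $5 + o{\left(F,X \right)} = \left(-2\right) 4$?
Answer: $\sqrt{-317748 + i \sqrt{107}} \approx 0.009 + 563.69 i$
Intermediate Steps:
$o{\left(F,X \right)} = -13$ ($o{\left(F,X \right)} = -5 - 8 = -13$)
$v = -8$ ($v = \left(-13 + 9\right) 2 = \left(-4\right) 2 = -8$)
$M = -99$ ($M = -4 + \frac{19 \left(-10\right)}{2} = -4 + \frac{1}{2} \left(-190\right) = -4 - 95 = -99$)
$z{\left(j \right)} = i \sqrt{107}$ ($z{\left(j \right)} = \sqrt{-99 - 8} = \sqrt{-107} = i \sqrt{107}$)
$\sqrt{z{\left(509 \right)} - 317748} = \sqrt{i \sqrt{107} - 317748} = \sqrt{-317748 + i \sqrt{107}}$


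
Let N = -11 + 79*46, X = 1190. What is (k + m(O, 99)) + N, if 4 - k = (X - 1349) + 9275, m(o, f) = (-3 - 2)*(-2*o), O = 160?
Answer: -3889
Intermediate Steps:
m(o, f) = 10*o (m(o, f) = -(-10)*o = 10*o)
N = 3623 (N = -11 + 3634 = 3623)
k = -9112 (k = 4 - ((1190 - 1349) + 9275) = 4 - (-159 + 9275) = 4 - 1*9116 = 4 - 9116 = -9112)
(k + m(O, 99)) + N = (-9112 + 10*160) + 3623 = (-9112 + 1600) + 3623 = -7512 + 3623 = -3889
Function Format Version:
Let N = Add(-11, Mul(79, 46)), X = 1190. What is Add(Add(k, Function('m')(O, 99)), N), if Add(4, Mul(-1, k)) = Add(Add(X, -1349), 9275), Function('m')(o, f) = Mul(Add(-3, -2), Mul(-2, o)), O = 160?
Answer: -3889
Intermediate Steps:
Function('m')(o, f) = Mul(10, o) (Function('m')(o, f) = Mul(-5, Mul(-2, o)) = Mul(10, o))
N = 3623 (N = Add(-11, 3634) = 3623)
k = -9112 (k = Add(4, Mul(-1, Add(Add(1190, -1349), 9275))) = Add(4, Mul(-1, Add(-159, 9275))) = Add(4, Mul(-1, 9116)) = Add(4, -9116) = -9112)
Add(Add(k, Function('m')(O, 99)), N) = Add(Add(-9112, Mul(10, 160)), 3623) = Add(Add(-9112, 1600), 3623) = Add(-7512, 3623) = -3889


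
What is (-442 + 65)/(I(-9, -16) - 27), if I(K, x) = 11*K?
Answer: 377/126 ≈ 2.9921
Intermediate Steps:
(-442 + 65)/(I(-9, -16) - 27) = (-442 + 65)/(11*(-9) - 27) = -377/(-99 - 27) = -377/(-126) = -377*(-1/126) = 377/126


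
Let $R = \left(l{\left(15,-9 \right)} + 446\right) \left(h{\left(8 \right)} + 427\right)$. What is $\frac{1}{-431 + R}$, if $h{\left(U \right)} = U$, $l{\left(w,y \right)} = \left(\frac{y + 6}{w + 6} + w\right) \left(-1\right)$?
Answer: $\frac{7}{1309813} \approx 5.3443 \cdot 10^{-6}$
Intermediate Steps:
$l{\left(w,y \right)} = - w - \frac{6 + y}{6 + w}$ ($l{\left(w,y \right)} = \left(\frac{6 + y}{6 + w} + w\right) \left(-1\right) = \left(w + \frac{6 + y}{6 + w}\right) \left(-1\right) = - w - \frac{6 + y}{6 + w}$)
$R = \frac{1312830}{7}$ ($R = \left(\frac{-6 - -9 - 15^{2} - 90}{6 + 15} + 446\right) \left(8 + 427\right) = \left(\frac{-6 + 9 - 225 - 90}{21} + 446\right) 435 = \left(\frac{1}{21} \left(-312\right) + 446\right) 435 = \left(- \frac{104}{7} + 446\right) 435 = \frac{3018}{7} \cdot 435 = \frac{1312830}{7} \approx 1.8755 \cdot 10^{5}$)
$\frac{1}{-431 + R} = \frac{1}{-431 + \frac{1312830}{7}} = \frac{1}{\frac{1309813}{7}} = \frac{7}{1309813}$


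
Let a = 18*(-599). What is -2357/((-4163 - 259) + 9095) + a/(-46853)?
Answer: -60048235/218944069 ≈ -0.27426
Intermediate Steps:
a = -10782
-2357/((-4163 - 259) + 9095) + a/(-46853) = -2357/((-4163 - 259) + 9095) - 10782/(-46853) = -2357/(-4422 + 9095) - 10782*(-1/46853) = -2357/4673 + 10782/46853 = -60048235/218944069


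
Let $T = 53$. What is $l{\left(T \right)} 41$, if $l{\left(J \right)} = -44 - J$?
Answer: $-3977$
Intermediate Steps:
$l{\left(T \right)} 41 = \left(-44 - 53\right) 41 = \left(-97\right) 41 = -3977$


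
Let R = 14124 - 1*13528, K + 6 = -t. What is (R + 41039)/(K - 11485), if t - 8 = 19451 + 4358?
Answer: -41635/35308 ≈ -1.1792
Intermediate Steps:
t = 23817 (t = 8 + (19451 + 4358) = 8 + 23809 = 23817)
K = -23823 (K = -6 - 1*23817 = -6 - 23817 = -23823)
R = 596 (R = 14124 - 13528 = 596)
(R + 41039)/(K - 11485) = (596 + 41039)/(-23823 - 11485) = 41635/(-35308) = 41635*(-1/35308) = -41635/35308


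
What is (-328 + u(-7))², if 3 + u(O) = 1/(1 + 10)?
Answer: 13249600/121 ≈ 1.0950e+5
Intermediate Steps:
u(O) = -32/11 (u(O) = -3 + 1/(1 + 10) = -3 + 1/11 = -32/11)
(-328 + u(-7))² = (-328 - 32/11)² = (-3640/11)² = 13249600/121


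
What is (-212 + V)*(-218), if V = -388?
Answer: 130800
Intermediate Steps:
(-212 + V)*(-218) = (-212 - 388)*(-218) = -600*(-218) = 130800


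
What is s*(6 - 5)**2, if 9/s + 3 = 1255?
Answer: 9/1252 ≈ 0.0071885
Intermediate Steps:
s = 9/1252 (s = 9/(-3 + 1255) = 9/1252 ≈ 0.0071885)
s*(6 - 5)**2 = 9*(6 - 5)**2/1252 = (9/1252)*1**2 = (9/1252)*1 = 9/1252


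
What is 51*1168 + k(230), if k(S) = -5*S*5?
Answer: 53818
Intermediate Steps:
k(S) = -25*S
51*1168 + k(230) = 51*1168 - 25*230 = 59568 - 5750 = 53818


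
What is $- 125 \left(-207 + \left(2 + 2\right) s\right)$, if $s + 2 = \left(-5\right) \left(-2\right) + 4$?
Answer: $19875$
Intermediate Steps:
$s = 12$ ($s = -2 + \left(\left(-5\right) \left(-2\right) + 4\right) = -2 + \left(10 + 4\right) = -2 + 14 = 12$)
$- 125 \left(-207 + \left(2 + 2\right) s\right) = - 125 \left(-207 + \left(2 + 2\right) 12\right) = - 125 \left(-207 + 4 \cdot 12\right) = - 125 \left(-207 + 48\right) = \left(-125\right) \left(-159\right) = 19875$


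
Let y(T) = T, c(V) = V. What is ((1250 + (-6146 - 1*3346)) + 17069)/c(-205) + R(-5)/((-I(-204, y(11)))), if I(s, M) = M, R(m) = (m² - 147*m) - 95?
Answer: -233422/2255 ≈ -103.51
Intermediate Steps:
R(m) = -95 + m² - 147*m
((1250 + (-6146 - 1*3346)) + 17069)/c(-205) + R(-5)/((-I(-204, y(11)))) = ((1250 + (-6146 - 1*3346)) + 17069)/(-205) + (-95 + (-5)² - 147*(-5))/((-1*11)) = ((1250 + (-6146 - 3346)) + 17069)*(-1/205) + (-95 + 25 + 735)/(-11) = ((1250 - 9492) + 17069)*(-1/205) + 665*(-1/11) = (-8242 + 17069)*(-1/205) - 665/11 = 8827*(-1/205) - 665/11 = -8827/205 - 665/11 = -233422/2255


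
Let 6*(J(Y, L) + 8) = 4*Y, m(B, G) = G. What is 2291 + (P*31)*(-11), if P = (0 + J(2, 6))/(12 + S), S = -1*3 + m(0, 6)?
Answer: 21983/9 ≈ 2442.6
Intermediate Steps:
S = 3 (S = -1*3 + 6 = -3 + 6 = 3)
J(Y, L) = -8 + 2*Y/3 (J(Y, L) = -8 + (4*Y)/6 = -8 + 2*Y/3)
P = -4/9 (P = (0 + (-8 + (⅔)*2))/(12 + 3) = (0 + (-8 + 4/3))/15 = (0 - 20/3)*(1/15) = -20/3*1/15 = -4/9 ≈ -0.44444)
2291 + (P*31)*(-11) = 2291 - 4/9*31*(-11) = 2291 - 124/9*(-11) = 2291 + 1364/9 = 21983/9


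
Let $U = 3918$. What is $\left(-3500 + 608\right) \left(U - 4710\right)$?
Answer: $2290464$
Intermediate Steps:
$\left(-3500 + 608\right) \left(U - 4710\right) = \left(-3500 + 608\right) \left(3918 - 4710\right) = \left(-2892\right) \left(-792\right) = 2290464$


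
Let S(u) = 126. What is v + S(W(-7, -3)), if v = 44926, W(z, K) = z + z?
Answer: 45052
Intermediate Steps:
W(z, K) = 2*z
v + S(W(-7, -3)) = 44926 + 126 = 45052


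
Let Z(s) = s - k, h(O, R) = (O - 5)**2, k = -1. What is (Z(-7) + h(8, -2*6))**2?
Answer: 9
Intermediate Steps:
h(O, R) = (-5 + O)**2
Z(s) = 1 + s (Z(s) = s - 1*(-1) = s + 1 = 1 + s)
(Z(-7) + h(8, -2*6))**2 = ((1 - 7) + (-5 + 8)**2)**2 = (-6 + 3**2)**2 = (-6 + 9)**2 = 3**2 = 9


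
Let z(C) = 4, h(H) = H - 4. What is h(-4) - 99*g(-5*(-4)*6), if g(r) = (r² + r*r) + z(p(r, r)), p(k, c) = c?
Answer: -2851604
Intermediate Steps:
h(H) = -4 + H
g(r) = 4 + 2*r² (g(r) = (r² + r*r) + 4 = (r² + r²) + 4 = 2*r² + 4 = 4 + 2*r²)
h(-4) - 99*g(-5*(-4)*6) = (-4 - 4) - 99*(4 + 2*(-5*(-4)*6)²) = -8 - 99*(4 + 2*(20*6)²) = -8 - 99*(4 + 2*120²) = -8 - 99*(4 + 2*14400) = -8 - 99*(4 + 28800) = -8 - 99*28804 = -8 - 2851596 = -2851604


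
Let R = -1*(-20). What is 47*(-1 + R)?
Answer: 893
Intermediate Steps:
R = 20
47*(-1 + R) = 47*(-1 + 20) = 47*19 = 893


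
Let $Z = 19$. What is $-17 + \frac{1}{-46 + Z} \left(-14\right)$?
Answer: $- \frac{445}{27} \approx -16.481$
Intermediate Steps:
$-17 + \frac{1}{-46 + Z} \left(-14\right) = -17 + \frac{1}{-46 + 19} \left(-14\right) = -17 + \frac{1}{-27} \left(-14\right) = -17 - - \frac{14}{27} = -17 + \frac{14}{27} = - \frac{445}{27}$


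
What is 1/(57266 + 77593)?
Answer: 1/134859 ≈ 7.4152e-6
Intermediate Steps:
1/(57266 + 77593) = 1/134859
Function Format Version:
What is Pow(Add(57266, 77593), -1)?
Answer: Rational(1, 134859) ≈ 7.4152e-6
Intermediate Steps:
Pow(Add(57266, 77593), -1) = Pow(134859, -1) = Rational(1, 134859)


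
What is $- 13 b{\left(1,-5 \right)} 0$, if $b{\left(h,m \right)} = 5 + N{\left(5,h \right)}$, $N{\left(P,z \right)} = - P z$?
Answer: $0$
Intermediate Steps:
$N{\left(P,z \right)} = - P z$
$b{\left(h,m \right)} = 5 - 5 h$
$- 13 b{\left(1,-5 \right)} 0 = - 13 \left(5 - 5\right) 0 = \left(-13\right) 0 \cdot 0 = 0 \cdot 0 = 0$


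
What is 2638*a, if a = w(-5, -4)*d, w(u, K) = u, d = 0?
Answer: 0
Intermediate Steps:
a = 0 (a = -5*0 = 0)
2638*a = 2638*0 = 0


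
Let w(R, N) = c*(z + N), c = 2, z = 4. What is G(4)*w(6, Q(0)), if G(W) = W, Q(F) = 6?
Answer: 80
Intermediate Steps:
w(R, N) = 8 + 2*N (w(R, N) = 2*(4 + N) = 8 + 2*N)
G(4)*w(6, Q(0)) = 4*(8 + 2*6) = 4*(8 + 12) = 4*20 = 80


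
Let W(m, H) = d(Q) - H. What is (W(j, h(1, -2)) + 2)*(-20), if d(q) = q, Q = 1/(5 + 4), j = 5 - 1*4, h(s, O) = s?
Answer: -200/9 ≈ -22.222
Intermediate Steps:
j = 1 (j = 5 - 4 = 1)
Q = ⅑ (Q = 1/9 = ⅑ ≈ 0.11111)
W(m, H) = ⅑ - H
(W(j, h(1, -2)) + 2)*(-20) = ((⅑ - 1*1) + 2)*(-20) = ((⅑ - 1) + 2)*(-20) = (-8/9 + 2)*(-20) = (10/9)*(-20) = -200/9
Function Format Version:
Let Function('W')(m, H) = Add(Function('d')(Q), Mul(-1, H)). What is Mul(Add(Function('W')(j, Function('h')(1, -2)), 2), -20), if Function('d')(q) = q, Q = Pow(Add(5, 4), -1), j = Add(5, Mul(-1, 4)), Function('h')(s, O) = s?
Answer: Rational(-200, 9) ≈ -22.222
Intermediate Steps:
j = 1 (j = Add(5, -4) = 1)
Q = Rational(1, 9) (Q = Pow(9, -1) = Rational(1, 9) ≈ 0.11111)
Function('W')(m, H) = Add(Rational(1, 9), Mul(-1, H))
Mul(Add(Function('W')(j, Function('h')(1, -2)), 2), -20) = Mul(Add(Add(Rational(1, 9), Mul(-1, 1)), 2), -20) = Mul(Add(Add(Rational(1, 9), -1), 2), -20) = Mul(Add(Rational(-8, 9), 2), -20) = Mul(Rational(10, 9), -20) = Rational(-200, 9)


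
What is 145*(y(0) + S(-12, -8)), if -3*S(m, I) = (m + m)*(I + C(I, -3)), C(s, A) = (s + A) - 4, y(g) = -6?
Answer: -27550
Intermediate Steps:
C(s, A) = -4 + A + s (C(s, A) = (A + s) - 4 = -4 + A + s)
S(m, I) = -2*m*(-7 + 2*I)/3 (S(m, I) = -(m + m)*(I + (-4 - 3 + I))/3 = -2*m*(I + (-7 + I))/3 = -2*m*(-7 + 2*I)/3)
145*(y(0) + S(-12, -8)) = 145*(-6 + (⅔)*(-12)*(7 - 2*(-8))) = 145*(-6 + (⅔)*(-12)*(7 + 16)) = 145*(-6 + (⅔)*(-12)*23) = 145*(-6 - 184) = 145*(-190) = -27550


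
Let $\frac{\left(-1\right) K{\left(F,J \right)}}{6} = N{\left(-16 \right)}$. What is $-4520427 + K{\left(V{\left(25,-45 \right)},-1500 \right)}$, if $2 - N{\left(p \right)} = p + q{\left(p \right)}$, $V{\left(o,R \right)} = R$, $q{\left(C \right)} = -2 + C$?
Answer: $-4520643$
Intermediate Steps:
$N{\left(p \right)} = 4 - 2 p$ ($N{\left(p \right)} = 2 - \left(p + \left(-2 + p\right)\right) = 2 - \left(-2 + 2 p\right) = 4 - 2 p$)
$K{\left(F,J \right)} = -216$ ($K{\left(F,J \right)} = - 6 \left(4 - -32\right) = - 6 \left(4 + 32\right) = \left(-6\right) 36 = -216$)
$-4520427 + K{\left(V{\left(25,-45 \right)},-1500 \right)} = -4520427 - 216 = -4520643$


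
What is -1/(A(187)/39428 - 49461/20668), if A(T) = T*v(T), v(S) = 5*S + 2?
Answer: -50931119/104454874 ≈ -0.48759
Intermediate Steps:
v(S) = 2 + 5*S
A(T) = T*(2 + 5*T)
-1/(A(187)/39428 - 49461/20668) = -1/((187*(2 + 5*187))/39428 - 49461/20668) = -1/((187*(2 + 935))*(1/39428) - 49461*1/20668) = -1/((187*937)*(1/39428) - 49461/20668) = -1/(175219*(1/39428) - 49461/20668) = -1/(175219/39428 - 49461/20668) = -1/104454874/50931119 = -1*50931119/104454874 = -50931119/104454874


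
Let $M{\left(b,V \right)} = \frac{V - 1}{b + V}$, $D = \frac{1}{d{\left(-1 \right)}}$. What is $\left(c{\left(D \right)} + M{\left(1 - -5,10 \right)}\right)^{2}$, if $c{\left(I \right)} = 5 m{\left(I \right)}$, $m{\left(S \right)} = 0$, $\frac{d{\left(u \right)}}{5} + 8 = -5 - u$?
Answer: $\frac{81}{256} \approx 0.31641$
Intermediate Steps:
$d{\left(u \right)} = -65 - 5 u$ ($d{\left(u \right)} = -40 + 5 \left(-5 - u\right) = -40 - \left(25 + 5 u\right) = -65 - 5 u$)
$D = - \frac{1}{60}$ ($D = \frac{1}{-65 - -5} = \frac{1}{-65 + 5} = \frac{1}{-60} = - \frac{1}{60} \approx -0.016667$)
$M{\left(b,V \right)} = \frac{-1 + V}{V + b}$
$c{\left(I \right)} = 0$ ($c{\left(I \right)} = 5 \cdot 0 = 0$)
$\left(c{\left(D \right)} + M{\left(1 - -5,10 \right)}\right)^{2} = \left(0 + \frac{-1 + 10}{10 + \left(1 - -5\right)}\right)^{2} = \left(0 + \frac{1}{10 + \left(1 + 5\right)} 9\right)^{2} = \left(0 + \frac{1}{10 + 6} \cdot 9\right)^{2} = \left(0 + \frac{1}{16} \cdot 9\right)^{2} = \left(0 + \frac{9}{16}\right)^{2} = \left(\frac{9}{16}\right)^{2} = \frac{81}{256}$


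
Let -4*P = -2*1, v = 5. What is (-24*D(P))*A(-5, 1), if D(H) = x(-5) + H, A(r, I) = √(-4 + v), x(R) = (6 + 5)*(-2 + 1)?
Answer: 252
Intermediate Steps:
x(R) = -11 (x(R) = 11*(-1) = -11)
P = ½ (P = -(-1)/2 = -¼*(-2) = ½ ≈ 0.50000)
A(r, I) = 1 (A(r, I) = √(-4 + 5) = √1 = 1)
D(H) = -11 + H
(-24*D(P))*A(-5, 1) = -24*(-11 + ½)*1 = -24*(-21/2)*1 = 252*1 = 252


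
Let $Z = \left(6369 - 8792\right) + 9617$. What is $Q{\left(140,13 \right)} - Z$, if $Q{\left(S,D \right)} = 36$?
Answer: $-7158$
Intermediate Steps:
$Z = 7194$ ($Z = -2423 + 9617 = 7194$)
$Q{\left(140,13 \right)} - Z = 36 - 7194 = -7158$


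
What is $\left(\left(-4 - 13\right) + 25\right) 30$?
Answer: $240$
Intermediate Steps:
$\left(\left(-4 - 13\right) + 25\right) 30 = \left(-17 + 25\right) 30 = 8 \cdot 30 = 240$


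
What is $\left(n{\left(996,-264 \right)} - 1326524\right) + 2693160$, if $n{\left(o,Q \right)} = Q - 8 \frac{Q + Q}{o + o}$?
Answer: $\frac{113409052}{83} \approx 1.3664 \cdot 10^{6}$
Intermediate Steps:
$n{\left(o,Q \right)} = Q - \frac{8 Q}{o}$ ($n{\left(o,Q \right)} = Q - 8 \frac{2 Q}{2 o} = Q - 8 \cdot 2 Q \frac{1}{2 o} = Q - 8 \frac{Q}{o} = Q - \frac{8 Q}{o}$)
$\left(n{\left(996,-264 \right)} - 1326524\right) + 2693160 = \left(- \frac{264 \left(-8 + 996\right)}{996} - 1326524\right) + 2693160 = \left(\left(-264\right) \frac{1}{996} \cdot 988 - 1326524\right) + 2693160 = \left(- \frac{21736}{83} - 1326524\right) + 2693160 = - \frac{110123228}{83} + 2693160 = \frac{113409052}{83}$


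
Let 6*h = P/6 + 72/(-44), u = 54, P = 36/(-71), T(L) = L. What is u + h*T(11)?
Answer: 3610/71 ≈ 50.845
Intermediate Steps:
P = -36/71 (P = 36*(-1/71) = -36/71 ≈ -0.50704)
h = -224/781 (h = (-36/71/6 + 72/(-44))/6 = (-36/71*⅙ + 72*(-1/44))/6 = (-6/71 - 18/11)/6 = (⅙)*(-1344/781) = -224/781 ≈ -0.28681)
u + h*T(11) = 54 - 224/781*11 = 54 - 224/71 = 3610/71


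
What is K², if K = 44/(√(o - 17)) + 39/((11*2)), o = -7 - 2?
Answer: (507 - 484*I*√26)²/81796 ≈ -71.319 - 30.594*I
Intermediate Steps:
o = -9
K = 39/22 - 22*I*√26/13 (K = 44/(√(-9 - 17)) + 39/((11*2)) = 44/(√(-26)) + 39/22 = 44/((I*√26)) + 39*(1/22) = 44*(-I*√26/26) + 39/22 = -22*I*√26/13 + 39/22 = 39/22 - 22*I*√26/13 ≈ 1.7727 - 8.6291*I)
K² = (39/22 - 22*I*√26/13)²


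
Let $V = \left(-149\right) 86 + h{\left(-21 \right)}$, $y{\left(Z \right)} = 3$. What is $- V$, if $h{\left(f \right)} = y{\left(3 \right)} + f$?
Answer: $12832$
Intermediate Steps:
$h{\left(f \right)} = 3 + f$
$V = -12832$ ($V = \left(-149\right) 86 + \left(3 - 21\right) = -12814 - 18 = -12832$)
$- V = \left(-1\right) \left(-12832\right) = 12832$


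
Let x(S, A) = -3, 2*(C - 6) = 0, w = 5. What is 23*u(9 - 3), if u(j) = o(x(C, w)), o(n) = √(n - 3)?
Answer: 23*I*√6 ≈ 56.338*I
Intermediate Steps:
C = 6 (C = 6 + (½)*0 = 6 + 0 = 6)
o(n) = √(-3 + n)
u(j) = I*√6 (u(j) = √(-3 - 3) = √(-6) = I*√6)
23*u(9 - 3) = 23*(I*√6) = 23*I*√6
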